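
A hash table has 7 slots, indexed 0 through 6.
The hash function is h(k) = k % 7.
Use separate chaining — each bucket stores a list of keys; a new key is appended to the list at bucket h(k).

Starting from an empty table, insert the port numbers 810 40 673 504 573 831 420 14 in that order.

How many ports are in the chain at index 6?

810 → bucket 5
40 → bucket 5 (collision)
673 → bucket 1
504 → bucket 0
573 → bucket 6
831 → bucket 5 (collision)
420 → bucket 0 (collision)
14 → bucket 0 (collision)
Final buckets:
0: 504 -> 420 -> 14
1: 673
2: —
3: —
4: —
5: 810 -> 40 -> 831
6: 573

1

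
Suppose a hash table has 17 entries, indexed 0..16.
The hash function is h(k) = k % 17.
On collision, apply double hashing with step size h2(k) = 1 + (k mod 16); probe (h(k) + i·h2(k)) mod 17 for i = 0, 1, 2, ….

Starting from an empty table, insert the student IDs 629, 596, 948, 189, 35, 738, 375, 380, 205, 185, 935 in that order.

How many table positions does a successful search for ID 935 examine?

629 hashes to 0; slot 0 is free -> place at 0.
596 hashes to 1; slot 1 is free -> place at 1.
948 hashes to 13; slot 13 is free -> place at 13.
189 hashes to 2; slot 2 is free -> place at 2.
35 hashes to 1, h2=4; 1 taken -> place at 5.
738 hashes to 7; slot 7 is free -> place at 7.
375 hashes to 1, h2=8; 1 taken -> place at 9.
380 hashes to 6; slot 6 is free -> place at 6.
205 hashes to 1, h2=14; 1 taken -> place at 15.
185 hashes to 15, h2=10; 15 taken -> place at 8.
935 hashes to 0, h2=8; 0,8 taken -> place at 16.
Table: [629, 596, 189, —, —, 35, 380, 738, 185, 375, —, —, —, 948, —, 205, 935]
Lookup 935: h=0, h2=8, probe 0,8,16 → found at 16.

3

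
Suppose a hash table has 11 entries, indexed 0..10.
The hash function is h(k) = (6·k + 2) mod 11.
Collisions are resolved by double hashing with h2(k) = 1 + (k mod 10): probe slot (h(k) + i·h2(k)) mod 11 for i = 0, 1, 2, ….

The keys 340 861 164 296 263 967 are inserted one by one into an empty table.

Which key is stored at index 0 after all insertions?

340 hashes to 7; slot 7 is free => place at 7.
861 hashes to 9; slot 9 is free => place at 9.
164 hashes to 7, h2=5; 7 taken => place at 1.
296 hashes to 7, h2=7; 7 taken => place at 3.
263 hashes to 7, h2=4; 7 taken => place at 0.
967 hashes to 7, h2=8; 7 taken => place at 4.
Table: [263, 164, ∅, 296, 967, ∅, ∅, 340, ∅, 861, ∅]

263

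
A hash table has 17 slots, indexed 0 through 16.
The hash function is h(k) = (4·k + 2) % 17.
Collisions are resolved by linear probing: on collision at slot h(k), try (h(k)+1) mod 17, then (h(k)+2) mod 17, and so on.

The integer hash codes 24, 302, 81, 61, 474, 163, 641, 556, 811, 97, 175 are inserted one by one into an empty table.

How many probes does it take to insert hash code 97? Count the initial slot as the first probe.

4

24 hashes to 13; slot 13 is free => place at 13.
302 hashes to 3; slot 3 is free => place at 3.
81 hashes to 3; 3 taken => place at 4.
61 hashes to 8; slot 8 is free => place at 8.
474 hashes to 11; slot 11 is free => place at 11.
163 hashes to 8; 8 taken => place at 9.
641 hashes to 16; slot 16 is free => place at 16.
556 hashes to 16; 16 taken => place at 0.
811 hashes to 16; 16,0 taken => place at 1.
97 hashes to 16; 16,0,1 taken => place at 2.
175 hashes to 5; slot 5 is free => place at 5.
Table: [556, 811, 97, 302, 81, 175, _, _, 61, 163, _, 474, _, 24, _, _, 641]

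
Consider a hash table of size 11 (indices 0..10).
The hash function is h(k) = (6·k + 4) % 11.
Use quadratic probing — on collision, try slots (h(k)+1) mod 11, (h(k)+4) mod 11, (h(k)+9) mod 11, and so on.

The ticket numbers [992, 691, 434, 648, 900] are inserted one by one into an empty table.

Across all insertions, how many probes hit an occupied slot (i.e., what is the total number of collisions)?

992: h=5 → slot 5
691: h=3 → slot 3
434: h=1 → slot 1
648: h=9 → slot 9
900: h=3, probe 3,4 → slot 4
Table: [∅, 434, ∅, 691, 900, 992, ∅, ∅, ∅, 648, ∅]

1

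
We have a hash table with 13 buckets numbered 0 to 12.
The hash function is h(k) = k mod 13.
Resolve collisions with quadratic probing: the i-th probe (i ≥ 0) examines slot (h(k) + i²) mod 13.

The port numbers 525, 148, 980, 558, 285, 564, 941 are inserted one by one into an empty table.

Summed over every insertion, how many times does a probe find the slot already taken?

525: h=5 -> slot 5
148: h=5, probe 5,6 -> slot 6
980: h=5, probe 5,6,9 -> slot 9
558: h=12 -> slot 12
285: h=12, probe 12,0 -> slot 0
564: h=5, probe 5,6,9,1 -> slot 1
941: h=5, probe 5,6,9,1,8 -> slot 8
Table: [285, 564, _, _, _, 525, 148, _, 941, 980, _, _, 558]

11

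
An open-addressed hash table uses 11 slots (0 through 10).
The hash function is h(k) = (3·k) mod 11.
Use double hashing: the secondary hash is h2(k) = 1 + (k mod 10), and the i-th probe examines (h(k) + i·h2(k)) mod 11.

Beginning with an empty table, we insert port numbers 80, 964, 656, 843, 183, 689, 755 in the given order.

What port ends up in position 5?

755

80 hashes to 9; slot 9 is free => place at 9.
964 hashes to 10; slot 10 is free => place at 10.
656 hashes to 10, h2=7; 10 taken => place at 6.
843 hashes to 10, h2=4; 10 taken => place at 3.
183 hashes to 10, h2=4; 10,3 taken => place at 7.
689 hashes to 10, h2=10; 10,9 taken => place at 8.
755 hashes to 10, h2=6; 10 taken => place at 5.
Table: [∅, ∅, ∅, 843, ∅, 755, 656, 183, 689, 80, 964]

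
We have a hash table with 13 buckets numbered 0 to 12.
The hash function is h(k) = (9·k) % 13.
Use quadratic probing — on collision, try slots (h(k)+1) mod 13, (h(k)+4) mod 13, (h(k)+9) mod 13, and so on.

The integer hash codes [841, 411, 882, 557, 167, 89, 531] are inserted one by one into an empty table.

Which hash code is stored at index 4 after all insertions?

Insert 841: h=3, slot 3 empty => index 3.
Insert 411: h=7, slot 7 empty => index 7.
Insert 882: h=8, slot 8 empty => index 8.
Insert 557: h=8, slot 8 occupied => index 9.
Insert 167: h=8, slots 8,9 occupied => index 12.
Insert 89: h=8, slots 8,9,12 occupied => index 4.
Insert 531: h=8, slots 8,9,12,4 occupied => index 11.
Table: [., ., ., 841, 89, ., ., 411, 882, 557, ., 531, 167]

89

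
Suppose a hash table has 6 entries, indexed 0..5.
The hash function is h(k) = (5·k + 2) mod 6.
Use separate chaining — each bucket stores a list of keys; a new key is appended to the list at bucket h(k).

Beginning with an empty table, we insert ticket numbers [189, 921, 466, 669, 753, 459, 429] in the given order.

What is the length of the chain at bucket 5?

189 → bucket 5
921 → bucket 5 (collision)
466 → bucket 4
669 → bucket 5 (collision)
753 → bucket 5 (collision)
459 → bucket 5 (collision)
429 → bucket 5 (collision)
Final buckets:
0: -
1: -
2: -
3: -
4: 466
5: 189 -> 921 -> 669 -> 753 -> 459 -> 429

6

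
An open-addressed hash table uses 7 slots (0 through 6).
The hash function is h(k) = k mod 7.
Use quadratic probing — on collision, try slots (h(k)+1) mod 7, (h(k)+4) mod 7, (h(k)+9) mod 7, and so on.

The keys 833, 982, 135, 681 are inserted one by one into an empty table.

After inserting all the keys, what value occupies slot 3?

135

833 hashes to 0; slot 0 is free → place at 0.
982 hashes to 2; slot 2 is free → place at 2.
135 hashes to 2; 2 taken → place at 3.
681 hashes to 2; 2,3 taken → place at 6.
Table: [833, ∅, 982, 135, ∅, ∅, 681]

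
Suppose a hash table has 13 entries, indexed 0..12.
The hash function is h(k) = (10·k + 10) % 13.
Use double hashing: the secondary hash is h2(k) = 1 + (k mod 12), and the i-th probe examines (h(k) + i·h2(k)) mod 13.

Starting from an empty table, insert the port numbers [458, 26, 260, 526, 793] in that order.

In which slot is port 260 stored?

6

Insert 458: h=1, slot 1 empty → index 1.
Insert 26: h=10, slot 10 empty → index 10.
Insert 260: h=10, h2=9, slot 10 occupied → index 6.
Insert 526: h=5, slot 5 empty → index 5.
Insert 793: h=10, h2=2, slot 10 occupied → index 12.
Table: [—, 458, —, —, —, 526, 260, —, —, —, 26, —, 793]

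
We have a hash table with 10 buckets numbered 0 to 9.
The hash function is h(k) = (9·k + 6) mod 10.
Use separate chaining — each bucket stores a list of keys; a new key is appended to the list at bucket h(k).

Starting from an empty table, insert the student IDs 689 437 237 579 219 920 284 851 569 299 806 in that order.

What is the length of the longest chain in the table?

5

689 -> bucket 7
437 -> bucket 9
237 -> bucket 9 (collision)
579 -> bucket 7 (collision)
219 -> bucket 7 (collision)
920 -> bucket 6
284 -> bucket 2
851 -> bucket 5
569 -> bucket 7 (collision)
299 -> bucket 7 (collision)
806 -> bucket 0
Final buckets:
0: 806
1: —
2: 284
3: —
4: —
5: 851
6: 920
7: 689 -> 579 -> 219 -> 569 -> 299
8: —
9: 437 -> 237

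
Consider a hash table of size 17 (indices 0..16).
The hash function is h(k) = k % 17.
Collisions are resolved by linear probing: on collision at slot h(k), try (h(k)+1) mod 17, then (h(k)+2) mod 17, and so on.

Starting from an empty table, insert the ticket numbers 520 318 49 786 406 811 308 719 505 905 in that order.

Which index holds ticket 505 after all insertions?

Insert 520: h=10, slot 10 empty => index 10.
Insert 318: h=12, slot 12 empty => index 12.
Insert 49: h=15, slot 15 empty => index 15.
Insert 786: h=4, slot 4 empty => index 4.
Insert 406: h=15, slot 15 occupied => index 16.
Insert 811: h=12, slot 12 occupied => index 13.
Insert 308: h=2, slot 2 empty => index 2.
Insert 719: h=5, slot 5 empty => index 5.
Insert 505: h=12, slots 12,13 occupied => index 14.
Insert 905: h=4, slots 4,5 occupied => index 6.
Table: [-, -, 308, -, 786, 719, 905, -, -, -, 520, -, 318, 811, 505, 49, 406]

14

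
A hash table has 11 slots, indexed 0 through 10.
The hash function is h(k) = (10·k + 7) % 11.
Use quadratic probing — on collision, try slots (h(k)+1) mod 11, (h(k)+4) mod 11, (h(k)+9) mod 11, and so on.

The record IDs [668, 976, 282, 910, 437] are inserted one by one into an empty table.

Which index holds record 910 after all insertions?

Insert 668: h=10, slot 10 empty => index 10.
Insert 976: h=10, slot 10 occupied => index 0.
Insert 282: h=0, slot 0 occupied => index 1.
Insert 910: h=10, slots 10,0 occupied => index 3.
Insert 437: h=10, slots 10,0,3 occupied => index 8.
Table: [976, 282, -, 910, -, -, -, -, 437, -, 668]

3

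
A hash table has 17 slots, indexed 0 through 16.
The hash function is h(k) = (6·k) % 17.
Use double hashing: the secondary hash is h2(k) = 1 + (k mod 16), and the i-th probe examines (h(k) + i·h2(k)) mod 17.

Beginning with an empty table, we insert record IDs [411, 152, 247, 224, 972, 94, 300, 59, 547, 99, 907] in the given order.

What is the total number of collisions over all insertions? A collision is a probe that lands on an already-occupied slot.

11

411: h=1 => slot 1
152: h=11 => slot 11
247: h=3 => slot 3
224: h=1, h2=1, probe 1,2 => slot 2
972: h=1, h2=13, probe 1,14 => slot 14
94: h=3, h2=15, probe 3,1,16 => slot 16
300: h=15 => slot 15
59: h=14, h2=12, probe 14,9 => slot 9
547: h=1, h2=4, probe 1,5 => slot 5
99: h=16, h2=4, probe 16,3,7 => slot 7
907: h=2, h2=12, probe 2,14,9,4 => slot 4
Table: [—, 411, 224, 247, 907, 547, —, 99, —, 59, —, 152, —, —, 972, 300, 94]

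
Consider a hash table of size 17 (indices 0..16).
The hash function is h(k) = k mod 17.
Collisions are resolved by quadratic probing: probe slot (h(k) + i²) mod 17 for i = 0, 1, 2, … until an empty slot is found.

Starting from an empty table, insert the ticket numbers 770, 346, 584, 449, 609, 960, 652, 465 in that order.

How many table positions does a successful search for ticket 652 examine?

3

770 hashes to 5; slot 5 is free => place at 5.
346 hashes to 6; slot 6 is free => place at 6.
584 hashes to 6; 6 taken => place at 7.
449 hashes to 7; 7 taken => place at 8.
609 hashes to 14; slot 14 is free => place at 14.
960 hashes to 8; 8 taken => place at 9.
652 hashes to 6; 6,7 taken => place at 10.
465 hashes to 6; 6,7,10 taken => place at 15.
Table: [., ., ., ., ., 770, 346, 584, 449, 960, 652, ., ., ., 609, 465, .]
Lookup 652: h=6, probe 6,7,10 → found at 10.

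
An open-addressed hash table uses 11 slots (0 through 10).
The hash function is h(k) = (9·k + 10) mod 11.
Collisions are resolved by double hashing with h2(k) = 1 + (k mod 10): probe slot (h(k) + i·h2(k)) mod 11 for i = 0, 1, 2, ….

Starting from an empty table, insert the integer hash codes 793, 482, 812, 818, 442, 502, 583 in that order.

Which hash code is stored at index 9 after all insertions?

Insert 793: h=8, slot 8 empty -> index 8.
Insert 482: h=3, slot 3 empty -> index 3.
Insert 812: h=3, h2=3, slot 3 occupied -> index 6.
Insert 818: h=2, slot 2 empty -> index 2.
Insert 442: h=6, h2=3, slot 6 occupied -> index 9.
Insert 502: h=7, slot 7 empty -> index 7.
Insert 583: h=10, slot 10 empty -> index 10.
Table: [—, —, 818, 482, —, —, 812, 502, 793, 442, 583]

442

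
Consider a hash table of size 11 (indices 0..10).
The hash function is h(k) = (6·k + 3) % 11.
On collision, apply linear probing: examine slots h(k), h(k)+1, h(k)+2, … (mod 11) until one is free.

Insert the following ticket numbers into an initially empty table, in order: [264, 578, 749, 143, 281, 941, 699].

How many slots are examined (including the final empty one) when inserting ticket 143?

2

264: h=3 => slot 3
578: h=6 => slot 6
749: h=9 => slot 9
143: h=3, probe 3,4 => slot 4
281: h=6, probe 6,7 => slot 7
941: h=6, probe 6,7,8 => slot 8
699: h=6, probe 6,7,8,9,10 => slot 10
Table: [∅, ∅, ∅, 264, 143, ∅, 578, 281, 941, 749, 699]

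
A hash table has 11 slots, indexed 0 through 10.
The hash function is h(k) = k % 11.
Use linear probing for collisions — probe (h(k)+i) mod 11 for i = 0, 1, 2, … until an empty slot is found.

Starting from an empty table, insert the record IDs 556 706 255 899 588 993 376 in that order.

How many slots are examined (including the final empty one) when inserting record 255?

2

556 hashes to 6; slot 6 is free => place at 6.
706 hashes to 2; slot 2 is free => place at 2.
255 hashes to 2; 2 taken => place at 3.
899 hashes to 8; slot 8 is free => place at 8.
588 hashes to 5; slot 5 is free => place at 5.
993 hashes to 3; 3 taken => place at 4.
376 hashes to 2; 2,3,4,5,6 taken => place at 7.
Table: [_, _, 706, 255, 993, 588, 556, 376, 899, _, _]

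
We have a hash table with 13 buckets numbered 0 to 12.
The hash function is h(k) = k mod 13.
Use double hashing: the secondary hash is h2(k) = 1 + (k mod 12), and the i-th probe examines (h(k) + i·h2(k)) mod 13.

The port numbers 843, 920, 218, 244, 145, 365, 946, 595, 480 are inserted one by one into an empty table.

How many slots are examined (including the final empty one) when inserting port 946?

843 hashes to 11; slot 11 is free -> place at 11.
920 hashes to 10; slot 10 is free -> place at 10.
218 hashes to 10, h2=3; 10 taken -> place at 0.
244 hashes to 10, h2=5; 10 taken -> place at 2.
145 hashes to 2, h2=2; 2 taken -> place at 4.
365 hashes to 1; slot 1 is free -> place at 1.
946 hashes to 10, h2=11; 10 taken -> place at 8.
595 hashes to 10, h2=8; 10 taken -> place at 5.
480 hashes to 12; slot 12 is free -> place at 12.
Table: [218, 365, 244, _, 145, 595, _, _, 946, _, 920, 843, 480]

2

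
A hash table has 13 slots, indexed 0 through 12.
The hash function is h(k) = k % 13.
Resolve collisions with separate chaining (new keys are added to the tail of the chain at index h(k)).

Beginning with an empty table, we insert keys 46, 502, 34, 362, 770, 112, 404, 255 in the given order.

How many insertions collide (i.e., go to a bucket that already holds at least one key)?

3

46 -> bucket 7
502 -> bucket 8
34 -> bucket 8 (collision)
362 -> bucket 11
770 -> bucket 3
112 -> bucket 8 (collision)
404 -> bucket 1
255 -> bucket 8 (collision)
Final buckets:
0: _
1: 404
2: _
3: 770
4: _
5: _
6: _
7: 46
8: 502 -> 34 -> 112 -> 255
9: _
10: _
11: 362
12: _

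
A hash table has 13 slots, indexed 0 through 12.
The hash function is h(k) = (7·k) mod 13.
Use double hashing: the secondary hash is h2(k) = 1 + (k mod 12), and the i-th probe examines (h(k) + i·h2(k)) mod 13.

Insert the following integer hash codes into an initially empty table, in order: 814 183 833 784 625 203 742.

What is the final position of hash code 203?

3

814 hashes to 4; slot 4 is free => place at 4.
183 hashes to 7; slot 7 is free => place at 7.
833 hashes to 7, h2=6; 7 taken => place at 0.
784 hashes to 2; slot 2 is free => place at 2.
625 hashes to 7, h2=2; 7 taken => place at 9.
203 hashes to 4, h2=12; 4 taken => place at 3.
742 hashes to 7, h2=11; 7 taken => place at 5.
Table: [833, —, 784, 203, 814, 742, —, 183, —, 625, —, —, —]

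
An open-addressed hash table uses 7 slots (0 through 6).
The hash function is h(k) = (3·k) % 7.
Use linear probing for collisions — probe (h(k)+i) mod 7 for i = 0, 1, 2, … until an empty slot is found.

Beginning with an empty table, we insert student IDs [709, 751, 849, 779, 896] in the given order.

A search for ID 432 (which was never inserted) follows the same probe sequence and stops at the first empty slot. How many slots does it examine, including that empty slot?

709 hashes to 6; slot 6 is free => place at 6.
751 hashes to 6; 6 taken => place at 0.
849 hashes to 6; 6,0 taken => place at 1.
779 hashes to 6; 6,0,1 taken => place at 2.
896 hashes to 0; 0,1,2 taken => place at 3.
Table: [751, 849, 779, 896, —, —, 709]
Lookup 432: h=1, probe 1,2,3,4 → slot 4 empty, not found.

4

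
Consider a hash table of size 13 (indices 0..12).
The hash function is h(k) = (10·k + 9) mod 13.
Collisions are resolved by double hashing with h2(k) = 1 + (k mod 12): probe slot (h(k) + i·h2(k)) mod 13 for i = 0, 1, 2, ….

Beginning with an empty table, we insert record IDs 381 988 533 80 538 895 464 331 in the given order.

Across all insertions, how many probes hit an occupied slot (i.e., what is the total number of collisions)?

3

381 hashes to 10; slot 10 is free -> place at 10.
988 hashes to 9; slot 9 is free -> place at 9.
533 hashes to 9, h2=6; 9 taken -> place at 2.
80 hashes to 3; slot 3 is free -> place at 3.
538 hashes to 7; slot 7 is free -> place at 7.
895 hashes to 2, h2=8; 2,10 taken -> place at 5.
464 hashes to 8; slot 8 is free -> place at 8.
331 hashes to 4; slot 4 is free -> place at 4.
Table: [., ., 533, 80, 331, 895, ., 538, 464, 988, 381, ., .]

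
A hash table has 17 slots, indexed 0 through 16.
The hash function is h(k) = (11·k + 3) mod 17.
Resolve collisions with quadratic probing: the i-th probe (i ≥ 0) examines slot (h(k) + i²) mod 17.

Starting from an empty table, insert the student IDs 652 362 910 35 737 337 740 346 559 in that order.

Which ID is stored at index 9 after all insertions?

652 hashes to 1; slot 1 is free => place at 1.
362 hashes to 7; slot 7 is free => place at 7.
910 hashes to 0; slot 0 is free => place at 0.
35 hashes to 14; slot 14 is free => place at 14.
737 hashes to 1; 1 taken => place at 2.
337 hashes to 4; slot 4 is free => place at 4.
740 hashes to 0; 0,1,4 taken => place at 9.
346 hashes to 1; 1,2 taken => place at 5.
559 hashes to 15; slot 15 is free => place at 15.
Table: [910, 652, 737, -, 337, 346, -, 362, -, 740, -, -, -, -, 35, 559, -]

740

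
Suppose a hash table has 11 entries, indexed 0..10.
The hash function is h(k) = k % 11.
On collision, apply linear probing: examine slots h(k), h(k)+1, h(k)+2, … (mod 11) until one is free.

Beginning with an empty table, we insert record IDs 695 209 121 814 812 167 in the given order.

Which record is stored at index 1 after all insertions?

695 hashes to 2; slot 2 is free → place at 2.
209 hashes to 0; slot 0 is free → place at 0.
121 hashes to 0; 0 taken → place at 1.
814 hashes to 0; 0,1,2 taken → place at 3.
812 hashes to 9; slot 9 is free → place at 9.
167 hashes to 2; 2,3 taken → place at 4.
Table: [209, 121, 695, 814, 167, ∅, ∅, ∅, ∅, 812, ∅]

121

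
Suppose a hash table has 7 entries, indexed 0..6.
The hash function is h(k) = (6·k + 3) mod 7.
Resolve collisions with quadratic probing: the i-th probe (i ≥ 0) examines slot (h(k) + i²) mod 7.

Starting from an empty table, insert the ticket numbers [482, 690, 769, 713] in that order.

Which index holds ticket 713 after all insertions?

1

482: h=4 => slot 4
690: h=6 => slot 6
769: h=4, probe 4,5 => slot 5
713: h=4, probe 4,5,1 => slot 1
Table: [-, 713, -, -, 482, 769, 690]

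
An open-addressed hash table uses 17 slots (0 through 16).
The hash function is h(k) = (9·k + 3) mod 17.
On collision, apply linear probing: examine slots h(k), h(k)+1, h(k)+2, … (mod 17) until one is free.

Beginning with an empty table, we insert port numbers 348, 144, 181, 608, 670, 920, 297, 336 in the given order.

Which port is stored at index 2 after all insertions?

336

348: h=7 → slot 7
144: h=7, probe 7,8 → slot 8
181: h=0 → slot 0
608: h=1 → slot 1
670: h=15 → slot 15
920: h=4 → slot 4
297: h=7, probe 7,8,9 → slot 9
336: h=1, probe 1,2 → slot 2
Table: [181, 608, 336, ., 920, ., ., 348, 144, 297, ., ., ., ., ., 670, .]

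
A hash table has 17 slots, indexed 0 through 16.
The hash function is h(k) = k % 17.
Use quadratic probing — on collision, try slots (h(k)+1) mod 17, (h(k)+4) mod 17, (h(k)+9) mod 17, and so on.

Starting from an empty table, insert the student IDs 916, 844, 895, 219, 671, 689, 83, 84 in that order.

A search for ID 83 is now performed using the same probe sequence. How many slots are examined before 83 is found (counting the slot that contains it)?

3

916 hashes to 15; slot 15 is free -> place at 15.
844 hashes to 11; slot 11 is free -> place at 11.
895 hashes to 11; 11 taken -> place at 12.
219 hashes to 15; 15 taken -> place at 16.
671 hashes to 8; slot 8 is free -> place at 8.
689 hashes to 9; slot 9 is free -> place at 9.
83 hashes to 15; 15,16 taken -> place at 2.
84 hashes to 16; 16 taken -> place at 0.
Table: [84, -, 83, -, -, -, -, -, 671, 689, -, 844, 895, -, -, 916, 219]
Lookup 83: h=15, probe 15,16,2 → found at 2.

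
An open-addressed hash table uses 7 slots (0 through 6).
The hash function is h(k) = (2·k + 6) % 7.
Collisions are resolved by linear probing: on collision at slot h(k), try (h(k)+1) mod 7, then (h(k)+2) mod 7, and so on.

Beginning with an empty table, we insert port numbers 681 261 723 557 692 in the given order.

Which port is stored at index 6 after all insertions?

692

Insert 681: h=3, slot 3 empty => index 3.
Insert 261: h=3, slot 3 occupied => index 4.
Insert 723: h=3, slots 3,4 occupied => index 5.
Insert 557: h=0, slot 0 empty => index 0.
Insert 692: h=4, slots 4,5 occupied => index 6.
Table: [557, ∅, ∅, 681, 261, 723, 692]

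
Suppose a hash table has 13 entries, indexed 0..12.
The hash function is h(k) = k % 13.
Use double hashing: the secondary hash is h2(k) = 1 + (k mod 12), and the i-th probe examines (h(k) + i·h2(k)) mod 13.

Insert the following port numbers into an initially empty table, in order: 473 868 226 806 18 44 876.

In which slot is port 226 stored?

3

473: h=5 => slot 5
868: h=10 => slot 10
226: h=5, h2=11, probe 5,3 => slot 3
806: h=0 => slot 0
18: h=5, h2=7, probe 5,12 => slot 12
44: h=5, h2=9, probe 5,1 => slot 1
876: h=5, h2=1, probe 5,6 => slot 6
Table: [806, 44, _, 226, _, 473, 876, _, _, _, 868, _, 18]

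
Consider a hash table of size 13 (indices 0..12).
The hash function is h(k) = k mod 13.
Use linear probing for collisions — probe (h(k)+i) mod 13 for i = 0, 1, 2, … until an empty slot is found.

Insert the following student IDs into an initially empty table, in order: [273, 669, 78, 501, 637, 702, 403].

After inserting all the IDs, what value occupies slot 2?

273 hashes to 0; slot 0 is free → place at 0.
669 hashes to 6; slot 6 is free → place at 6.
78 hashes to 0; 0 taken → place at 1.
501 hashes to 7; slot 7 is free → place at 7.
637 hashes to 0; 0,1 taken → place at 2.
702 hashes to 0; 0,1,2 taken → place at 3.
403 hashes to 0; 0,1,2,3 taken → place at 4.
Table: [273, 78, 637, 702, 403, -, 669, 501, -, -, -, -, -]

637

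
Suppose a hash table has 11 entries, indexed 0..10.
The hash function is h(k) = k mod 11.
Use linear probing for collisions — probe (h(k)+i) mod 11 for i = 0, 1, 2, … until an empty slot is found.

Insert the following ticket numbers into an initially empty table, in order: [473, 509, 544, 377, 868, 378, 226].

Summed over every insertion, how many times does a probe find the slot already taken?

4

473: h=0 → slot 0
509: h=3 → slot 3
544: h=5 → slot 5
377: h=3, probe 3,4 → slot 4
868: h=10 → slot 10
378: h=4, probe 4,5,6 → slot 6
226: h=6, probe 6,7 → slot 7
Table: [473, ., ., 509, 377, 544, 378, 226, ., ., 868]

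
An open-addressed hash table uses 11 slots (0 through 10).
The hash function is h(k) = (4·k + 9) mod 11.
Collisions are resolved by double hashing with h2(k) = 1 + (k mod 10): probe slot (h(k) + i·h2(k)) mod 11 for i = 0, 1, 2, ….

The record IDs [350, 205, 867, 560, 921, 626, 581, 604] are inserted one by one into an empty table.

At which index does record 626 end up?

0

350 hashes to 1; slot 1 is free -> place at 1.
205 hashes to 4; slot 4 is free -> place at 4.
867 hashes to 1, h2=8; 1 taken -> place at 9.
560 hashes to 5; slot 5 is free -> place at 5.
921 hashes to 8; slot 8 is free -> place at 8.
626 hashes to 5, h2=7; 5,1,8,4 taken -> place at 0.
581 hashes to 1, h2=2; 1 taken -> place at 3.
604 hashes to 5, h2=5; 5 taken -> place at 10.
Table: [626, 350, ∅, 581, 205, 560, ∅, ∅, 921, 867, 604]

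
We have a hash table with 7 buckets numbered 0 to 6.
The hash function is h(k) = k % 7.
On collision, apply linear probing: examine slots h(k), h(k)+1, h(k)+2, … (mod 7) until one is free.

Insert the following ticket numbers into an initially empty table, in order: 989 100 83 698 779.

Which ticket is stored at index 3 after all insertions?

100

989 hashes to 2; slot 2 is free → place at 2.
100 hashes to 2; 2 taken → place at 3.
83 hashes to 6; slot 6 is free → place at 6.
698 hashes to 5; slot 5 is free → place at 5.
779 hashes to 2; 2,3 taken → place at 4.
Table: [_, _, 989, 100, 779, 698, 83]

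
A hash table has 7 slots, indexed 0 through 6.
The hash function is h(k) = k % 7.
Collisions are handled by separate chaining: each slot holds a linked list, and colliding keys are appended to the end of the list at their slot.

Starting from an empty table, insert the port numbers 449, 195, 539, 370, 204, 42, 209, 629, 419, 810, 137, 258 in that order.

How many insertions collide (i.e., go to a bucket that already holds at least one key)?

7

449 → bucket 1
195 → bucket 6
539 → bucket 0
370 → bucket 6 (collision)
204 → bucket 1 (collision)
42 → bucket 0 (collision)
209 → bucket 6 (collision)
629 → bucket 6 (collision)
419 → bucket 6 (collision)
810 → bucket 5
137 → bucket 4
258 → bucket 6 (collision)
Final buckets:
0: 539 -> 42
1: 449 -> 204
2: ∅
3: ∅
4: 137
5: 810
6: 195 -> 370 -> 209 -> 629 -> 419 -> 258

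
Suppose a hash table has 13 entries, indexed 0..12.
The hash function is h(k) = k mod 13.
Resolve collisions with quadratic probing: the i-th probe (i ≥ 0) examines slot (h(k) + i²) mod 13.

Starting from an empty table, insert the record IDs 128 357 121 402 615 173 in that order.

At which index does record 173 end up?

128 hashes to 11; slot 11 is free => place at 11.
357 hashes to 6; slot 6 is free => place at 6.
121 hashes to 4; slot 4 is free => place at 4.
402 hashes to 12; slot 12 is free => place at 12.
615 hashes to 4; 4 taken => place at 5.
173 hashes to 4; 4,5 taken => place at 8.
Table: [., ., ., ., 121, 615, 357, ., 173, ., ., 128, 402]

8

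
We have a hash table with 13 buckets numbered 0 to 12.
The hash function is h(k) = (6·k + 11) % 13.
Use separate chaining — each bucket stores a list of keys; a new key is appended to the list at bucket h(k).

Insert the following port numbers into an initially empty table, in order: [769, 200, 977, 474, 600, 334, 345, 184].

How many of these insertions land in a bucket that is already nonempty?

Insert 769: h=10, bucket 10 empty -> new chain.
Insert 200: h=2, bucket 2 empty -> new chain.
Insert 977: h=10, bucket 10 nonempty -> append to chain.
Insert 474: h=8, bucket 8 empty -> new chain.
Insert 600: h=10, bucket 10 nonempty -> append to chain.
Insert 334: h=0, bucket 0 empty -> new chain.
Insert 345: h=1, bucket 1 empty -> new chain.
Insert 184: h=10, bucket 10 nonempty -> append to chain.
Final buckets:
0: 334
1: 345
2: 200
3: _
4: _
5: _
6: _
7: _
8: 474
9: _
10: 769 -> 977 -> 600 -> 184
11: _
12: _

3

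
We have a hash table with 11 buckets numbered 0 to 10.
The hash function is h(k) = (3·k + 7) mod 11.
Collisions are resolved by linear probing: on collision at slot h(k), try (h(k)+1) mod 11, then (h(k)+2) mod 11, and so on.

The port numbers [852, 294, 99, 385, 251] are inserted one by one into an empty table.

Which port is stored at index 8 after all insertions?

852 hashes to 0; slot 0 is free => place at 0.
294 hashes to 9; slot 9 is free => place at 9.
99 hashes to 7; slot 7 is free => place at 7.
385 hashes to 7; 7 taken => place at 8.
251 hashes to 1; slot 1 is free => place at 1.
Table: [852, 251, ∅, ∅, ∅, ∅, ∅, 99, 385, 294, ∅]

385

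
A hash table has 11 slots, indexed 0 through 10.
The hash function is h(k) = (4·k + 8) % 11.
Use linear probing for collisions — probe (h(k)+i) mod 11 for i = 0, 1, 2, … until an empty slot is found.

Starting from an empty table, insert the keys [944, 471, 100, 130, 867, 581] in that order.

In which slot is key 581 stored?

5

Insert 944: h=0, slot 0 empty -> index 0.
Insert 471: h=0, slot 0 occupied -> index 1.
Insert 100: h=1, slot 1 occupied -> index 2.
Insert 130: h=0, slots 0,1,2 occupied -> index 3.
Insert 867: h=0, slots 0,1,2,3 occupied -> index 4.
Insert 581: h=0, slots 0,1,2,3,4 occupied -> index 5.
Table: [944, 471, 100, 130, 867, 581, ., ., ., ., .]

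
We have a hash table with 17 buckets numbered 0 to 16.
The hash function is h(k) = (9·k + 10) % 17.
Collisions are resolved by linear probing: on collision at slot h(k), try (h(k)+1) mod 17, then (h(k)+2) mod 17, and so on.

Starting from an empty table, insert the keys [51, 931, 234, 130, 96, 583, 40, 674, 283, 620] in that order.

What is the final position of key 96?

11

Insert 51: h=10, slot 10 empty → index 10.
Insert 931: h=8, slot 8 empty → index 8.
Insert 234: h=8, slot 8 occupied → index 9.
Insert 130: h=7, slot 7 empty → index 7.
Insert 96: h=7, slots 7,8,9,10 occupied → index 11.
Insert 583: h=4, slot 4 empty → index 4.
Insert 40: h=13, slot 13 empty → index 13.
Insert 674: h=7, slots 7,8,9,10,11 occupied → index 12.
Insert 283: h=7, slots 7,8,9,10,11,12,13 occupied → index 14.
Insert 620: h=14, slot 14 occupied → index 15.
Table: [_, _, _, _, 583, _, _, 130, 931, 234, 51, 96, 674, 40, 283, 620, _]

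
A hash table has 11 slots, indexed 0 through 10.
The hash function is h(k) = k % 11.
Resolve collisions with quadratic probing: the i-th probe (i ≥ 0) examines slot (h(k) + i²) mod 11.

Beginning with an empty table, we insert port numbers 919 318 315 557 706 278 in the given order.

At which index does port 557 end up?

8

919: h=6 => slot 6
318: h=10 => slot 10
315: h=7 => slot 7
557: h=7, probe 7,8 => slot 8
706: h=2 => slot 2
278: h=3 => slot 3
Table: [—, —, 706, 278, —, —, 919, 315, 557, —, 318]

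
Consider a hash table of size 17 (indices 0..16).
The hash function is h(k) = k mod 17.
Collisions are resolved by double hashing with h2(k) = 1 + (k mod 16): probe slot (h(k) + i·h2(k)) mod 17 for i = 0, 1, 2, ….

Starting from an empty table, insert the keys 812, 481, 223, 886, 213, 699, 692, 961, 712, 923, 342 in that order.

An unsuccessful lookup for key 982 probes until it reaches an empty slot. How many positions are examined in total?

812 hashes to 13; slot 13 is free -> place at 13.
481 hashes to 5; slot 5 is free -> place at 5.
223 hashes to 2; slot 2 is free -> place at 2.
886 hashes to 2, h2=7; 2 taken -> place at 9.
213 hashes to 9, h2=6; 9 taken -> place at 15.
699 hashes to 2, h2=12; 2 taken -> place at 14.
692 hashes to 12; slot 12 is free -> place at 12.
961 hashes to 9, h2=2; 9 taken -> place at 11.
712 hashes to 15, h2=9; 15 taken -> place at 7.
923 hashes to 5, h2=12; 5 taken -> place at 0.
342 hashes to 2, h2=7; 2,9 taken -> place at 16.
Table: [923, ∅, 223, ∅, ∅, 481, ∅, 712, ∅, 886, ∅, 961, 692, 812, 699, 213, 342]
Lookup 982: h=13, h2=7, probe 13,3 → slot 3 empty, not found.

2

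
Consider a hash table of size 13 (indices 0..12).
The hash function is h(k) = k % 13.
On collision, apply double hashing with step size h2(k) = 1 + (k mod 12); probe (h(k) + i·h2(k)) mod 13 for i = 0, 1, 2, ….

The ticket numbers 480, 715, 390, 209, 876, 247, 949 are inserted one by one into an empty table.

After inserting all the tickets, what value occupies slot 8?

480: h=12 → slot 12
715: h=0 → slot 0
390: h=0, h2=7, probe 0,7 → slot 7
209: h=1 → slot 1
876: h=5 → slot 5
247: h=0, h2=8, probe 0,8 → slot 8
949: h=0, h2=2, probe 0,2 → slot 2
Table: [715, 209, 949, _, _, 876, _, 390, 247, _, _, _, 480]

247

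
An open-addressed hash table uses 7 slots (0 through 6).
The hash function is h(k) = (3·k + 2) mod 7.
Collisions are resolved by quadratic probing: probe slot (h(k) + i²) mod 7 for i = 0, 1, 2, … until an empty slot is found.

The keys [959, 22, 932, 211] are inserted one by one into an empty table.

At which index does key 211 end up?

Insert 959: h=2, slot 2 empty → index 2.
Insert 22: h=5, slot 5 empty → index 5.
Insert 932: h=5, slot 5 occupied → index 6.
Insert 211: h=5, slots 5,6,2 occupied → index 0.
Table: [211, ∅, 959, ∅, ∅, 22, 932]

0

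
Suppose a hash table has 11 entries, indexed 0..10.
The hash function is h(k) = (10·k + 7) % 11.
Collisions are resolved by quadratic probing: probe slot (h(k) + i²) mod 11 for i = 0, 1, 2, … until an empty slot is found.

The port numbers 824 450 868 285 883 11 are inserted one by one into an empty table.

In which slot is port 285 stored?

6

Insert 824: h=8, slot 8 empty -> index 8.
Insert 450: h=8, slot 8 occupied -> index 9.
Insert 868: h=8, slots 8,9 occupied -> index 1.
Insert 285: h=8, slots 8,9,1 occupied -> index 6.
Insert 883: h=4, slot 4 empty -> index 4.
Insert 11: h=7, slot 7 empty -> index 7.
Table: [∅, 868, ∅, ∅, 883, ∅, 285, 11, 824, 450, ∅]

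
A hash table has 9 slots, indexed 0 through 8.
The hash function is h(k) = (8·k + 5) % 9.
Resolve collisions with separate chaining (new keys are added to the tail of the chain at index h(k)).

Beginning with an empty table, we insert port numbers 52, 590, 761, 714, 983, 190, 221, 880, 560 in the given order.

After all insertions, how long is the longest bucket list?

52 → bucket 7
590 → bucket 0
761 → bucket 0 (collision)
714 → bucket 2
983 → bucket 3
190 → bucket 4
221 → bucket 0 (collision)
880 → bucket 7 (collision)
560 → bucket 3 (collision)
Final buckets:
0: 590 -> 761 -> 221
1: _
2: 714
3: 983 -> 560
4: 190
5: _
6: _
7: 52 -> 880
8: _

3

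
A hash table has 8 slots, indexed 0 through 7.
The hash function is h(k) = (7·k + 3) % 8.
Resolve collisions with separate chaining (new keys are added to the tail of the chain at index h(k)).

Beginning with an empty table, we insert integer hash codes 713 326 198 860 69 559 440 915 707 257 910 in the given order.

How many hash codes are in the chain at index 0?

Insert 713: h=2, bucket 2 empty → new chain.
Insert 326: h=5, bucket 5 empty → new chain.
Insert 198: h=5, bucket 5 nonempty → append to chain.
Insert 860: h=7, bucket 7 empty → new chain.
Insert 69: h=6, bucket 6 empty → new chain.
Insert 559: h=4, bucket 4 empty → new chain.
Insert 440: h=3, bucket 3 empty → new chain.
Insert 915: h=0, bucket 0 empty → new chain.
Insert 707: h=0, bucket 0 nonempty → append to chain.
Insert 257: h=2, bucket 2 nonempty → append to chain.
Insert 910: h=5, bucket 5 nonempty → append to chain.
Final buckets:
0: 915 -> 707
1: _
2: 713 -> 257
3: 440
4: 559
5: 326 -> 198 -> 910
6: 69
7: 860

2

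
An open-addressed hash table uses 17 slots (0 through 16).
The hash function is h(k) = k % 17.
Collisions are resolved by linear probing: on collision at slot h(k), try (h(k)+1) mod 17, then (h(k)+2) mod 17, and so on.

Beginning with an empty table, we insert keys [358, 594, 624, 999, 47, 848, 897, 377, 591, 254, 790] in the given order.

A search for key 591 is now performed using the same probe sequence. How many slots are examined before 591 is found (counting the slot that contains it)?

Insert 358: h=1, slot 1 empty => index 1.
Insert 594: h=16, slot 16 empty => index 16.
Insert 624: h=12, slot 12 empty => index 12.
Insert 999: h=13, slot 13 empty => index 13.
Insert 47: h=13, slot 13 occupied => index 14.
Insert 848: h=15, slot 15 empty => index 15.
Insert 897: h=13, slots 13,14,15,16 occupied => index 0.
Insert 377: h=3, slot 3 empty => index 3.
Insert 591: h=13, slots 13,14,15,16,0,1 occupied => index 2.
Insert 254: h=16, slots 16,0,1,2,3 occupied => index 4.
Insert 790: h=8, slot 8 empty => index 8.
Table: [897, 358, 591, 377, 254, ., ., ., 790, ., ., ., 624, 999, 47, 848, 594]
Lookup 591: h=13, probe 13,14,15,16,0,1,2 → found at 2.

7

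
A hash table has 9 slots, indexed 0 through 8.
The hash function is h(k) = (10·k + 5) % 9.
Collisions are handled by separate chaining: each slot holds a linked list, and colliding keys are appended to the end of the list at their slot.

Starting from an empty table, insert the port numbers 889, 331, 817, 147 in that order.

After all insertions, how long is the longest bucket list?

889 → bucket 3
331 → bucket 3 (collision)
817 → bucket 3 (collision)
147 → bucket 8
Final buckets:
0: .
1: .
2: .
3: 889 -> 331 -> 817
4: .
5: .
6: .
7: .
8: 147

3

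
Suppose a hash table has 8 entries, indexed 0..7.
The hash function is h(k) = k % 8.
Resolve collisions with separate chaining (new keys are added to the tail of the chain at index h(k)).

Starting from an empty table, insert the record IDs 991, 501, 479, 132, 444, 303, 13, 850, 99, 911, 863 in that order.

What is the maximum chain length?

Insert 991: h=7, bucket 7 empty → new chain.
Insert 501: h=5, bucket 5 empty → new chain.
Insert 479: h=7, bucket 7 nonempty → append to chain.
Insert 132: h=4, bucket 4 empty → new chain.
Insert 444: h=4, bucket 4 nonempty → append to chain.
Insert 303: h=7, bucket 7 nonempty → append to chain.
Insert 13: h=5, bucket 5 nonempty → append to chain.
Insert 850: h=2, bucket 2 empty → new chain.
Insert 99: h=3, bucket 3 empty → new chain.
Insert 911: h=7, bucket 7 nonempty → append to chain.
Insert 863: h=7, bucket 7 nonempty → append to chain.
Final buckets:
0: .
1: .
2: 850
3: 99
4: 132 -> 444
5: 501 -> 13
6: .
7: 991 -> 479 -> 303 -> 911 -> 863

5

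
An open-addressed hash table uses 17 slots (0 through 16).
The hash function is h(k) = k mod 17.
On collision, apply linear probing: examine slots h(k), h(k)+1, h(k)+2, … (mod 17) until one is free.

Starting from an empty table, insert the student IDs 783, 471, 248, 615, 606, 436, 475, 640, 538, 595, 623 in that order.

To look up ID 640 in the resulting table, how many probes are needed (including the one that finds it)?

4

Insert 783: h=1, slot 1 empty → index 1.
Insert 471: h=12, slot 12 empty → index 12.
Insert 248: h=10, slot 10 empty → index 10.
Insert 615: h=3, slot 3 empty → index 3.
Insert 606: h=11, slot 11 empty → index 11.
Insert 436: h=11, slots 11,12 occupied → index 13.
Insert 475: h=16, slot 16 empty → index 16.
Insert 640: h=11, slots 11,12,13 occupied → index 14.
Insert 538: h=11, slots 11,12,13,14 occupied → index 15.
Insert 595: h=0, slot 0 empty → index 0.
Insert 623: h=11, slots 11,12,13,14,15,16,0,1 occupied → index 2.
Table: [595, 783, 623, 615, ., ., ., ., ., ., 248, 606, 471, 436, 640, 538, 475]
Lookup 640: h=11, probe 11,12,13,14 → found at 14.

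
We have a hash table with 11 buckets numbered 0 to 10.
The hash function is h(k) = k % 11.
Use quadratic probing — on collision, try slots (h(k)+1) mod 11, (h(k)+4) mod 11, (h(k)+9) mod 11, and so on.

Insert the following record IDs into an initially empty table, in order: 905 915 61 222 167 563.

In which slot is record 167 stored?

7

905 hashes to 3; slot 3 is free => place at 3.
915 hashes to 2; slot 2 is free => place at 2.
61 hashes to 6; slot 6 is free => place at 6.
222 hashes to 2; 2,3,6 taken => place at 0.
167 hashes to 2; 2,3,6,0 taken => place at 7.
563 hashes to 2; 2,3,6,0,7 taken => place at 5.
Table: [222, ∅, 915, 905, ∅, 563, 61, 167, ∅, ∅, ∅]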